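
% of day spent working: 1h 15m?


Time: 75 minutes
Day: 1440 minutes
Percentage = (75/1440) × 100 ≈ 5.2%

5.2%


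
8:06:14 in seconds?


Hours: 8 × 3600 = 28800
Minutes: 6 × 60 = 360
Seconds: 14
Total = 28800 + 360 + 14 = 29174

29174 seconds


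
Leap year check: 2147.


No

Rules: divisible by 4 AND (not by 100 OR by 400)
2147 ÷ 4 = 536 remainder 3 → not divisible by 4
Not divisible by 4 → not a leap year


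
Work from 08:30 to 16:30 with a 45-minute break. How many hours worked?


Total time = (16×60+30) - (8×60+30)
= 990 - 510 = 480 min
Minus break: 480 - 45 = 435 min
= 7h 15m

7h 15m (435 minutes)


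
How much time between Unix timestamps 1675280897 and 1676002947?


Difference = 1676002947 - 1675280897 = 722050 seconds
In hours: 722050 / 3600 ≈ 200.6
In days: 722050 / 86400 ≈ 8.36

722050 seconds (200.6 hours / 8.36 days)


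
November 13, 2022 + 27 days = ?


Start: November 13, 2022
Add 27 days
November 13 → December 1: 30 - 13 + 1 = 18 days (27 - 18 = 9 left)
December 1 + 9 = December 10, 2022

December 10, 2022


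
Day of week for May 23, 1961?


Zeller's congruence:
q=23, m=5, k=61, j=19
h = (23 + ⌊13×6/5⌋ + 61 + ⌊61/4⌋ + ⌊19/4⌋ - 2×19) mod 7
= (23 + 15 + 61 + 15 + 4 - 38) mod 7
= 80 mod 7 = 3
h=3 → Tuesday

Tuesday


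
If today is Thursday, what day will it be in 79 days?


Saturday

Start: Thursday (index 3)
(3 + 79) mod 7
= 82 mod 7
= 5
Index 5 → Saturday


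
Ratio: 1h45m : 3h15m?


Duration 1: 105 minutes
Duration 2: 195 minutes
Ratio = 105:195
GCD = 15
Simplified = 7:13
As a decimal: 7/13 ≈ 0.54

7:13 (0.54)


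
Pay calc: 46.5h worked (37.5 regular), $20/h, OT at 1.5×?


$1020.00

Regular: 37.5h × $20 = $750.00
Overtime: 46.5 - 37.5 = 9.0h
OT pay: 9.0h × $20 × 1.5 = $270.00
Total = $750.00 + $270.00 = $1020.00


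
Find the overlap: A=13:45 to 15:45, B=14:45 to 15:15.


30 minutes

Meeting A: 825-945 (in minutes from midnight)
Meeting B: 885-915
Overlap start = max(825, 885) = 885
Overlap end = min(945, 915) = 915
Overlap = max(0, 915 - 885) = 30 min


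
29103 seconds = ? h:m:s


8h 5m 3s

Hours: 29103 ÷ 3600 = 8 remainder 303
Minutes: 303 ÷ 60 = 5 remainder 3
Seconds: 3


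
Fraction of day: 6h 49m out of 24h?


Total minutes: 6×60 + 49 = 409
Day = 24×60 = 1440 minutes
Fraction = 409/1440 ≈ 0.2840
As a percentage: 409/1440 × 100 ≈ 28.40%

0.2840 (28.40%)


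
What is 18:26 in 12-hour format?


6:26 PM

Hour: 18
18 - 12 = 6 → PM


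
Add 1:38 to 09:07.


Start: 547 minutes from midnight
Add: 98 minutes
Total: 645 minutes
Hours: 645 ÷ 60 = 10 remainder 45

10:45


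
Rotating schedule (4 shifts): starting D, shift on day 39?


Shift B

Shifts: A, B, C, D
Start: D (index 3)
Day 39: (3 + 39 - 1) mod 4
= 41 mod 4
= 1
Index 1 → shift B


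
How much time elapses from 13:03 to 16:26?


3h 23m

End time in minutes: 16×60 + 26 = 986
Start time in minutes: 13×60 + 3 = 783
Difference = 986 - 783 = 203 minutes
= 3 hours 23 minutes


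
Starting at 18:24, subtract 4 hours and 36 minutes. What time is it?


Start: 1104 minutes from midnight
Subtract: 276 minutes
Remaining: 1104 - 276 = 828
Hours: 13, Minutes: 48

13:48


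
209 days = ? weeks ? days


29 weeks 6 days

Weeks: 209 ÷ 7 = 29 remainder 6


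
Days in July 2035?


31 days

Month: July (month 7)
July has 31 days


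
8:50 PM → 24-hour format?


Input: 8:50 PM
PM: 8 + 12 = 20

20:50


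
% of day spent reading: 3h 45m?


15.6%

Time: 225 minutes
Day: 1440 minutes
Percentage = (225/1440) × 100 ≈ 15.6%


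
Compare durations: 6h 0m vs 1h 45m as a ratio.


Duration 1: 360 minutes
Duration 2: 105 minutes
Ratio = 360:105
GCD = 15
Simplified = 24:7
As a decimal: 24/7 ≈ 3.43

24:7 (3.43)


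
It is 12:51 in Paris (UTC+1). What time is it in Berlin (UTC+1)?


12:51

Time difference = UTC+1 - UTC+1 = +0 hours
New hour = (12 + 0) mod 24
= 12 mod 24 = 12
Minutes unchanged → 12:51


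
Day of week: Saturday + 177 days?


Start: Saturday (index 5)
(5 + 177) mod 7
= 182 mod 7
= 0
Index 0 → Monday

Monday


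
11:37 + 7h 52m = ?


19:29

Start: 697 minutes from midnight
Add: 472 minutes
Total: 1169 minutes
Hours: 1169 ÷ 60 = 19 remainder 29


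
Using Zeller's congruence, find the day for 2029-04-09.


Zeller's congruence:
q=9, m=4, k=29, j=20
h = (9 + ⌊13×5/5⌋ + 29 + ⌊29/4⌋ + ⌊20/4⌋ - 2×20) mod 7
= (9 + 13 + 29 + 7 + 5 - 40) mod 7
= 23 mod 7 = 2
h=2 → Monday

Monday


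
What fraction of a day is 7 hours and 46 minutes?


0.3236 (32.36%)

Total minutes: 7×60 + 46 = 466
Day = 24×60 = 1440 minutes
Fraction = 466/1440 ≈ 0.3236
As a percentage: 466/1440 × 100 ≈ 32.36%


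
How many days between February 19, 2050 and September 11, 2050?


From February 19, 2050 to September 11, 2050
Rest of February 2050: 28 - 19 = 9
Full months: March 31, April 30, May 31, June 30, July 31, August 31
Days into September 2050: 11
Total = 9 + 31 + 30 + 31 + 30 + 31 + 31 + 11 = 204 days

204 days


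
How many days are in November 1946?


Month: November (month 11)
November has 30 days

30 days


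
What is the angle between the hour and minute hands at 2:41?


Hour hand = 2×30 + 41×0.5 = 80.5°
Minute hand = 41×6 = 246°
Difference = |80.5 - 246| = 165.5°

165.5°


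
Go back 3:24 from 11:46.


Start: 706 minutes from midnight
Subtract: 204 minutes
Remaining: 706 - 204 = 502
Hours: 8, Minutes: 22

08:22


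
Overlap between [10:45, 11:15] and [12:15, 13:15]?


0 minutes

Meeting A: 645-675 (in minutes from midnight)
Meeting B: 735-795
Overlap start = max(645, 735) = 735
Overlap end = min(675, 795) = 675
Overlap = max(0, 675 - 735) = 0 min


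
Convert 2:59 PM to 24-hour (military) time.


Input: 2:59 PM
PM: 2 + 12 = 14

14:59


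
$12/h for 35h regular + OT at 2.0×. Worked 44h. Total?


Regular: 35h × $12 = $420.00
Overtime: 44 - 35 = 9h
OT pay: 9h × $12 × 2.0 = $216.00
Total = $420.00 + $216.00 = $636.00

$636.00


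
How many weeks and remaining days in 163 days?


23 weeks 2 days

Weeks: 163 ÷ 7 = 23 remainder 2


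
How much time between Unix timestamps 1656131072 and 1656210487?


Difference = 1656210487 - 1656131072 = 79415 seconds
In hours: 79415 / 3600 ≈ 22.1
In days: 79415 / 86400 ≈ 0.92

79415 seconds (22.1 hours / 0.92 days)


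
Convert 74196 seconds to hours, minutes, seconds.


20h 36m 36s

Hours: 74196 ÷ 3600 = 20 remainder 2196
Minutes: 2196 ÷ 60 = 36 remainder 36
Seconds: 36


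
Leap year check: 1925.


No

Rules: divisible by 4 AND (not by 100 OR by 400)
1925 ÷ 4 = 481 remainder 1 → not divisible by 4
Not divisible by 4 → not a leap year


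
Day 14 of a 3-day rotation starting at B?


Shift C

Shifts: A, B, C
Start: B (index 1)
Day 14: (1 + 14 - 1) mod 3
= 14 mod 3
= 2
Index 2 → shift C


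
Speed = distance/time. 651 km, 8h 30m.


76.6 km/h

Distance: 651 km
Time: 8h 30m = 510 min = 510/60 = 17/2 hours
Speed = 651 ÷ (17/2) = 651 × 2 / 17 = 1302/17 ≈ 76.6 km/h


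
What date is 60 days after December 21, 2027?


February 19, 2028

Start: December 21, 2027
Add 60 days
December 21 → January 1: 31 - 21 + 1 = 11 days (60 - 11 = 49 left)
January 1 → February 1: 31 - 1 + 1 = 31 days (49 - 31 = 18 left)
February 1 + 18 = February 19, 2028


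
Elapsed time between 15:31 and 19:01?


3h 30m

End time in minutes: 19×60 + 1 = 1141
Start time in minutes: 15×60 + 31 = 931
Difference = 1141 - 931 = 210 minutes
= 3 hours 30 minutes


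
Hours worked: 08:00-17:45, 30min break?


9h 15m (555 minutes)

Total time = (17×60+45) - (8×60+0)
= 1065 - 480 = 585 min
Minus break: 585 - 30 = 555 min
= 9h 15m


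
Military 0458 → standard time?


4:58 AM

Hour: 4
4 < 12 → AM


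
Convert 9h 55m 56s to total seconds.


Hours: 9 × 3600 = 32400
Minutes: 55 × 60 = 3300
Seconds: 56
Total = 32400 + 3300 + 56 = 35756

35756 seconds


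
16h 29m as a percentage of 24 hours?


Total minutes: 16×60 + 29 = 989
Day = 24×60 = 1440 minutes
Fraction = 989/1440 ≈ 0.6868
As a percentage: 989/1440 × 100 ≈ 68.68%

0.6868 (68.68%)


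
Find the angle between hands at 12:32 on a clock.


176.0°

Hour hand (12 ≡ 0 on the dial): 0×30 + 32×0.5 = 16.0°
Minute hand = 32×6 = 192°
Difference = |16.0 - 192| = 176.0°


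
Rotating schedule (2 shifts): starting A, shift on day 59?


Shift A

Shifts: A, B
Start: A (index 0)
Day 59: (0 + 59 - 1) mod 2
= 58 mod 2
= 0
Index 0 → shift A


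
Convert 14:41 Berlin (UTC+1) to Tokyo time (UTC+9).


22:41

Time difference = UTC+9 - UTC+1 = +8 hours
New hour = (14 + 8) mod 24
= 22 mod 24 = 22
Minutes unchanged → 22:41


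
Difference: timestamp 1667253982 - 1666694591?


Difference = 1667253982 - 1666694591 = 559391 seconds
In hours: 559391 / 3600 ≈ 155.4
In days: 559391 / 86400 ≈ 6.47

559391 seconds (155.4 hours / 6.47 days)


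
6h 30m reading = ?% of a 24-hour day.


27.1%

Time: 390 minutes
Day: 1440 minutes
Percentage = (390/1440) × 100 ≈ 27.1%


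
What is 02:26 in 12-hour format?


Hour: 2
2 < 12 → AM

2:26 AM


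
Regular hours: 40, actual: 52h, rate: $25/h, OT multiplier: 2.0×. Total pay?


$1600.00

Regular: 40h × $25 = $1000.00
Overtime: 52 - 40 = 12h
OT pay: 12h × $25 × 2.0 = $600.00
Total = $1000.00 + $600.00 = $1600.00


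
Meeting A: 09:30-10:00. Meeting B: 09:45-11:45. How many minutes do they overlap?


Meeting A: 570-600 (in minutes from midnight)
Meeting B: 585-705
Overlap start = max(570, 585) = 585
Overlap end = min(600, 705) = 600
Overlap = max(0, 600 - 585) = 15 min

15 minutes


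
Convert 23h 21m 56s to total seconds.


84116 seconds

Hours: 23 × 3600 = 82800
Minutes: 21 × 60 = 1260
Seconds: 56
Total = 82800 + 1260 + 56 = 84116


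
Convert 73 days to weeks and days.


Weeks: 73 ÷ 7 = 10 remainder 3

10 weeks 3 days


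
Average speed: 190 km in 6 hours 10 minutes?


Distance: 190 km
Time: 6h 10m = 370 min = 370/60 = 37/6 hours
Speed = 190 ÷ (37/6) = 190 × 6 / 37 = 1140/37 ≈ 30.8 km/h

30.8 km/h


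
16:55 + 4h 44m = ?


Start: 1015 minutes from midnight
Add: 284 minutes
Total: 1299 minutes
Hours: 1299 ÷ 60 = 21 remainder 39

21:39


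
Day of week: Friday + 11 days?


Tuesday

Start: Friday (index 4)
(4 + 11) mod 7
= 15 mod 7
= 1
Index 1 → Tuesday


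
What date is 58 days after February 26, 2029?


April 25, 2029

Start: February 26, 2029
Add 58 days
February 26 → March 1: 28 - 26 + 1 = 3 days (58 - 3 = 55 left)
March 1 → April 1: 31 - 1 + 1 = 31 days (55 - 31 = 24 left)
April 1 + 24 = April 25, 2029


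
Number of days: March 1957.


31 days

Month: March (month 3)
March has 31 days


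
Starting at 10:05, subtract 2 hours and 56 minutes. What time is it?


07:09

Start: 605 minutes from midnight
Subtract: 176 minutes
Remaining: 605 - 176 = 429
Hours: 7, Minutes: 9


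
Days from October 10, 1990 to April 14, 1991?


From October 10, 1990 to April 14, 1991
Rest of October 1990: 31 - 10 = 21
Full months: November 30, December 31, January 31, February 1991 28, March 31
Days into April 1991: 14
Total = 21 + 30 + 31 + 31 + 28 + 31 + 14 = 186 days

186 days


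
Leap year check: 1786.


No

Rules: divisible by 4 AND (not by 100 OR by 400)
1786 ÷ 4 = 446 remainder 2 → not divisible by 4
Not divisible by 4 → not a leap year


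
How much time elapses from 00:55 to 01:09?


End time in minutes: 1×60 + 9 = 69
Start time in minutes: 0×60 + 55 = 55
Difference = 69 - 55 = 14 minutes
= 0 hours 14 minutes

0h 14m


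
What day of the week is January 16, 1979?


Zeller's congruence:
q=16, m=13, k=78, j=19
h = (16 + ⌊13×14/5⌋ + 78 + ⌊78/4⌋ + ⌊19/4⌋ - 2×19) mod 7
= (16 + 36 + 78 + 19 + 4 - 38) mod 7
= 115 mod 7 = 3
h=3 → Tuesday

Tuesday


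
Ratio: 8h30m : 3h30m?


Duration 1: 510 minutes
Duration 2: 210 minutes
Ratio = 510:210
GCD = 30
Simplified = 17:7
As a decimal: 17/7 ≈ 2.43

17:7 (2.43)


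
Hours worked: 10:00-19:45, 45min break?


9h 0m (540 minutes)

Total time = (19×60+45) - (10×60+0)
= 1185 - 600 = 585 min
Minus break: 585 - 45 = 540 min
= 9h 0m


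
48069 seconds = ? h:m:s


13h 21m 9s

Hours: 48069 ÷ 3600 = 13 remainder 1269
Minutes: 1269 ÷ 60 = 21 remainder 9
Seconds: 9


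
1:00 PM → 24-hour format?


Input: 1:00 PM
PM: 1 + 12 = 13

13:00


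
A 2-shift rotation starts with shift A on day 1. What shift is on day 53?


Shift A

Shifts: A, B
Start: A (index 0)
Day 53: (0 + 53 - 1) mod 2
= 52 mod 2
= 0
Index 0 → shift A


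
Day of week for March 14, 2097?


Thursday

Zeller's congruence:
q=14, m=3, k=97, j=20
h = (14 + ⌊13×4/5⌋ + 97 + ⌊97/4⌋ + ⌊20/4⌋ - 2×20) mod 7
= (14 + 10 + 97 + 24 + 5 - 40) mod 7
= 110 mod 7 = 5
h=5 → Thursday


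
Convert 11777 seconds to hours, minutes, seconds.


3h 16m 17s

Hours: 11777 ÷ 3600 = 3 remainder 977
Minutes: 977 ÷ 60 = 16 remainder 17
Seconds: 17


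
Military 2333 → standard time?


Hour: 23
23 - 12 = 11 → PM

11:33 PM


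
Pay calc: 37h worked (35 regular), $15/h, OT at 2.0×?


Regular: 35h × $15 = $525.00
Overtime: 37 - 35 = 2h
OT pay: 2h × $15 × 2.0 = $60.00
Total = $525.00 + $60.00 = $585.00

$585.00


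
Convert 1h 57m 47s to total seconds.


Hours: 1 × 3600 = 3600
Minutes: 57 × 60 = 3420
Seconds: 47
Total = 3600 + 3420 + 47 = 7067

7067 seconds


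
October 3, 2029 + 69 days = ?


Start: October 3, 2029
Add 69 days
October 3 → November 1: 31 - 3 + 1 = 29 days (69 - 29 = 40 left)
November 1 → December 1: 30 - 1 + 1 = 30 days (40 - 30 = 10 left)
December 1 + 10 = December 11, 2029

December 11, 2029


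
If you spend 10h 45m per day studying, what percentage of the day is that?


Time: 645 minutes
Day: 1440 minutes
Percentage = (645/1440) × 100 ≈ 44.8%

44.8%


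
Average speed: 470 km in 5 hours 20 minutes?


88.1 km/h

Distance: 470 km
Time: 5h 20m = 320 min = 320/60 = 16/3 hours
Speed = 470 ÷ (16/3) = 470 × 3 / 16 = 1410/16 ≈ 88.1 km/h


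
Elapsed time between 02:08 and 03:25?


1h 17m

End time in minutes: 3×60 + 25 = 205
Start time in minutes: 2×60 + 8 = 128
Difference = 205 - 128 = 77 minutes
= 1 hours 17 minutes


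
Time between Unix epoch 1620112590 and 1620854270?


741680 seconds (206.0 hours / 8.58 days)

Difference = 1620854270 - 1620112590 = 741680 seconds
In hours: 741680 / 3600 ≈ 206.0
In days: 741680 / 86400 ≈ 8.58


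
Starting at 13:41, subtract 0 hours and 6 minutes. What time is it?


13:35

Start: 821 minutes from midnight
Subtract: 6 minutes
Remaining: 821 - 6 = 815
Hours: 13, Minutes: 35


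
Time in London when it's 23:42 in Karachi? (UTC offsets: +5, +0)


Time difference = UTC+0 - UTC+5 = -5 hours
New hour = (23 -5) mod 24
= 18 mod 24 = 18
Minutes unchanged → 18:42

18:42


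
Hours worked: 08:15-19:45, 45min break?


10h 45m (645 minutes)

Total time = (19×60+45) - (8×60+15)
= 1185 - 495 = 690 min
Minus break: 690 - 45 = 645 min
= 10h 45m


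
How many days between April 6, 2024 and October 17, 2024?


From April 6, 2024 to October 17, 2024
Rest of April 2024: 30 - 6 = 24
Full months: May 31, June 30, July 31, August 31, September 30
Days into October 2024: 17
Total = 24 + 31 + 30 + 31 + 31 + 30 + 17 = 194 days

194 days


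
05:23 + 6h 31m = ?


Start: 323 minutes from midnight
Add: 391 minutes
Total: 714 minutes
Hours: 714 ÷ 60 = 11 remainder 54

11:54


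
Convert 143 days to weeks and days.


20 weeks 3 days

Weeks: 143 ÷ 7 = 20 remainder 3


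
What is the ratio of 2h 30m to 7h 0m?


5:14 (0.36)

Duration 1: 150 minutes
Duration 2: 420 minutes
Ratio = 150:420
GCD = 30
Simplified = 5:14
As a decimal: 5/14 ≈ 0.36


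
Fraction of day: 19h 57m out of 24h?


Total minutes: 19×60 + 57 = 1197
Day = 24×60 = 1440 minutes
Fraction = 1197/1440 ≈ 0.8313
As a percentage: 1197/1440 × 100 ≈ 83.13%

0.8313 (83.13%)


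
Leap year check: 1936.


Yes

Rules: divisible by 4 AND (not by 100 OR by 400)
1936 ÷ 4 = 484 exactly → divisible by 4
1936 ÷ 100 = 19 remainder 36 → not divisible by 100
Divisible by 4 but not by 100 → leap year


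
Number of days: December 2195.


Month: December (month 12)
December has 31 days

31 days


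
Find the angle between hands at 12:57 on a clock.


Hour hand (12 ≡ 0 on the dial): 0×30 + 57×0.5 = 28.5°
Minute hand = 57×6 = 342°
Difference = |28.5 - 342| = 313.5°
Since > 180°: 360 - 313.5 = 46.5°

46.5°


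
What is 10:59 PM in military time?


Input: 10:59 PM
PM: 10 + 12 = 22

22:59


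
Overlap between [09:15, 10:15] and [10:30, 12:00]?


Meeting A: 555-615 (in minutes from midnight)
Meeting B: 630-720
Overlap start = max(555, 630) = 630
Overlap end = min(615, 720) = 615
Overlap = max(0, 615 - 630) = 0 min

0 minutes


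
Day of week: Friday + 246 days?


Saturday

Start: Friday (index 4)
(4 + 246) mod 7
= 250 mod 7
= 5
Index 5 → Saturday


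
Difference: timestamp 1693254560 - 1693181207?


73353 seconds (20.4 hours / 0.85 days)

Difference = 1693254560 - 1693181207 = 73353 seconds
In hours: 73353 / 3600 ≈ 20.4
In days: 73353 / 86400 ≈ 0.85


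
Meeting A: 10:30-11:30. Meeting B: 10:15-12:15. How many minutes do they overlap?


Meeting A: 630-690 (in minutes from midnight)
Meeting B: 615-735
Overlap start = max(630, 615) = 630
Overlap end = min(690, 735) = 690
Overlap = max(0, 690 - 630) = 60 min

60 minutes


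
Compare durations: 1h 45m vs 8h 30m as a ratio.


Duration 1: 105 minutes
Duration 2: 510 minutes
Ratio = 105:510
GCD = 15
Simplified = 7:34
As a decimal: 7/34 ≈ 0.21

7:34 (0.21)


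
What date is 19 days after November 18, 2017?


Start: November 18, 2017
Add 19 days
November 18 → December 1: 30 - 18 + 1 = 13 days (19 - 13 = 6 left)
December 1 + 6 = December 7, 2017

December 7, 2017


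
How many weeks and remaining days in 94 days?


13 weeks 3 days

Weeks: 94 ÷ 7 = 13 remainder 3


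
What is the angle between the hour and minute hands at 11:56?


22.0°

Hour hand = 11×30 + 56×0.5 = 358.0°
Minute hand = 56×6 = 336°
Difference = |358.0 - 336| = 22.0°


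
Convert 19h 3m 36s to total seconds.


68616 seconds

Hours: 19 × 3600 = 68400
Minutes: 3 × 60 = 180
Seconds: 36
Total = 68400 + 180 + 36 = 68616


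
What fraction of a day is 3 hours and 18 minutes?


0.1375 (13.75%)

Total minutes: 3×60 + 18 = 198
Day = 24×60 = 1440 minutes
Fraction = 198/1440 = 0.1375
As a percentage: 198/1440 × 100 = 13.75%


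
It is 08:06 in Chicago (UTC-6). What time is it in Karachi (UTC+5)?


19:06

Time difference = UTC+5 - UTC-6 = +11 hours
New hour = (8 + 11) mod 24
= 19 mod 24 = 19
Minutes unchanged → 19:06


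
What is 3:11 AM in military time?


03:11

Input: 3:11 AM
AM hour stays: 3


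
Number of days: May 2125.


Month: May (month 5)
May has 31 days

31 days


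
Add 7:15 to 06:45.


Start: 405 minutes from midnight
Add: 435 minutes
Total: 840 minutes
Hours: 840 ÷ 60 = 14 remainder 0

14:00


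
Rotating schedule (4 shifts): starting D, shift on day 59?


Shift B

Shifts: A, B, C, D
Start: D (index 3)
Day 59: (3 + 59 - 1) mod 4
= 61 mod 4
= 1
Index 1 → shift B


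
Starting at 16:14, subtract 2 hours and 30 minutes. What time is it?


13:44

Start: 974 minutes from midnight
Subtract: 150 minutes
Remaining: 974 - 150 = 824
Hours: 13, Minutes: 44


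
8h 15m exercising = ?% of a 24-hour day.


Time: 495 minutes
Day: 1440 minutes
Percentage = (495/1440) × 100 ≈ 34.4%

34.4%


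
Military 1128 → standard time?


Hour: 11
11 < 12 → AM

11:28 AM


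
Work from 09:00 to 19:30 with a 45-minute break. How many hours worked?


Total time = (19×60+30) - (9×60+0)
= 1170 - 540 = 630 min
Minus break: 630 - 45 = 585 min
= 9h 45m

9h 45m (585 minutes)


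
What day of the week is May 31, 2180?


Zeller's congruence:
q=31, m=5, k=80, j=21
h = (31 + ⌊13×6/5⌋ + 80 + ⌊80/4⌋ + ⌊21/4⌋ - 2×21) mod 7
= (31 + 15 + 80 + 20 + 5 - 42) mod 7
= 109 mod 7 = 4
h=4 → Wednesday

Wednesday


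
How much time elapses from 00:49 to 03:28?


End time in minutes: 3×60 + 28 = 208
Start time in minutes: 0×60 + 49 = 49
Difference = 208 - 49 = 159 minutes
= 2 hours 39 minutes

2h 39m


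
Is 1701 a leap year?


Rules: divisible by 4 AND (not by 100 OR by 400)
1701 ÷ 4 = 425 remainder 1 → not divisible by 4
Not divisible by 4 → not a leap year

No


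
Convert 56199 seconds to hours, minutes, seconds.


Hours: 56199 ÷ 3600 = 15 remainder 2199
Minutes: 2199 ÷ 60 = 36 remainder 39
Seconds: 39

15h 36m 39s


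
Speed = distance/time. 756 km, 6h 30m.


Distance: 756 km
Time: 6h 30m = 390 min = 390/60 = 13/2 hours
Speed = 756 ÷ (13/2) = 756 × 2 / 13 = 1512/13 ≈ 116.3 km/h

116.3 km/h


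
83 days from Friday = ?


Thursday

Start: Friday (index 4)
(4 + 83) mod 7
= 87 mod 7
= 3
Index 3 → Thursday


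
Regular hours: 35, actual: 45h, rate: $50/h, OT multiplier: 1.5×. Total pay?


$2500.00

Regular: 35h × $50 = $1750.00
Overtime: 45 - 35 = 10h
OT pay: 10h × $50 × 1.5 = $750.00
Total = $1750.00 + $750.00 = $2500.00


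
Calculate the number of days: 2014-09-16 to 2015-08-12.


330 days

From September 16, 2014 to August 12, 2015
Rest of September 2014: 30 - 16 = 14
Full months: October 31, November 30, December 31, January 31, February 2015 28, March 31, April 30, May 31, June 30, July 31
Days into August 2015: 12
Total = 14 + 31 + 30 + 31 + 31 + 28 + 31 + 30 + 31 + 30 + 31 + 12 = 330 days


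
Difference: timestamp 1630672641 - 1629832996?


Difference = 1630672641 - 1629832996 = 839645 seconds
In hours: 839645 / 3600 ≈ 233.2
In days: 839645 / 86400 ≈ 9.72

839645 seconds (233.2 hours / 9.72 days)


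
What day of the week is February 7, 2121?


Friday

Zeller's congruence:
q=7, m=14, k=20, j=21
h = (7 + ⌊13×15/5⌋ + 20 + ⌊20/4⌋ + ⌊21/4⌋ - 2×21) mod 7
= (7 + 39 + 20 + 5 + 5 - 42) mod 7
= 34 mod 7 = 6
h=6 → Friday


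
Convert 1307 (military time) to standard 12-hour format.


1:07 PM

Hour: 13
13 - 12 = 1 → PM


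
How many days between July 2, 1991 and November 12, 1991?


133 days

From July 2, 1991 to November 12, 1991
Rest of July 1991: 31 - 2 = 29
Full months: August 31, September 30, October 31
Days into November 1991: 12
Total = 29 + 31 + 30 + 31 + 12 = 133 days


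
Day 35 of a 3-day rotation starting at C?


Shift A

Shifts: A, B, C
Start: C (index 2)
Day 35: (2 + 35 - 1) mod 3
= 36 mod 3
= 0
Index 0 → shift A


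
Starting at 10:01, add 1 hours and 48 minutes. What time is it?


Start: 601 minutes from midnight
Add: 108 minutes
Total: 709 minutes
Hours: 709 ÷ 60 = 11 remainder 49

11:49


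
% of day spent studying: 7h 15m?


Time: 435 minutes
Day: 1440 minutes
Percentage = (435/1440) × 100 ≈ 30.2%

30.2%


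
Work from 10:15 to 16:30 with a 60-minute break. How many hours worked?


Total time = (16×60+30) - (10×60+15)
= 990 - 615 = 375 min
Minus break: 375 - 60 = 315 min
= 5h 15m

5h 15m (315 minutes)


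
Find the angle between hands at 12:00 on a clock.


0.0°

Hour hand (12 ≡ 0 on the dial): 0×30 + 0×0.5 = 0.0°
Minute hand = 0×6 = 0°
Difference = |0.0 - 0| = 0.0°


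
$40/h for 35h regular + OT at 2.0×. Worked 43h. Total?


Regular: 35h × $40 = $1400.00
Overtime: 43 - 35 = 8h
OT pay: 8h × $40 × 2.0 = $640.00
Total = $1400.00 + $640.00 = $2040.00

$2040.00


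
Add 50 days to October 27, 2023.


Start: October 27, 2023
Add 50 days
October 27 → November 1: 31 - 27 + 1 = 5 days (50 - 5 = 45 left)
November 1 → December 1: 30 - 1 + 1 = 30 days (45 - 30 = 15 left)
December 1 + 15 = December 16, 2023

December 16, 2023


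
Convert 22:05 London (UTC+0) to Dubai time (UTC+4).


Time difference = UTC+4 - UTC+0 = +4 hours
New hour = (22 + 4) mod 24
= 26 mod 24 = 2
Minutes unchanged → 02:05; 26 ≥ 24 → next day

02:05 (next day)


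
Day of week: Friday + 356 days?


Start: Friday (index 4)
(4 + 356) mod 7
= 360 mod 7
= 3
Index 3 → Thursday

Thursday


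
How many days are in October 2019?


31 days

Month: October (month 10)
October has 31 days


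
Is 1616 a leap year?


Rules: divisible by 4 AND (not by 100 OR by 400)
1616 ÷ 4 = 404 exactly → divisible by 4
1616 ÷ 100 = 16 remainder 16 → not divisible by 100
Divisible by 4 but not by 100 → leap year

Yes


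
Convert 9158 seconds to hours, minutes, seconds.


Hours: 9158 ÷ 3600 = 2 remainder 1958
Minutes: 1958 ÷ 60 = 32 remainder 38
Seconds: 38

2h 32m 38s


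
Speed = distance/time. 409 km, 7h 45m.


Distance: 409 km
Time: 7h 45m = 465 min = 465/60 = 31/4 hours
Speed = 409 ÷ (31/4) = 409 × 4 / 31 = 1636/31 ≈ 52.8 km/h

52.8 km/h


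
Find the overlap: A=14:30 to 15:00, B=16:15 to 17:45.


Meeting A: 870-900 (in minutes from midnight)
Meeting B: 975-1065
Overlap start = max(870, 975) = 975
Overlap end = min(900, 1065) = 900
Overlap = max(0, 900 - 975) = 0 min

0 minutes


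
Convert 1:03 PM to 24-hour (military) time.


13:03

Input: 1:03 PM
PM: 1 + 12 = 13


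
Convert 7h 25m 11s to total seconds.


Hours: 7 × 3600 = 25200
Minutes: 25 × 60 = 1500
Seconds: 11
Total = 25200 + 1500 + 11 = 26711

26711 seconds


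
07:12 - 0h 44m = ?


06:28

Start: 432 minutes from midnight
Subtract: 44 minutes
Remaining: 432 - 44 = 388
Hours: 6, Minutes: 28


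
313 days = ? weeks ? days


Weeks: 313 ÷ 7 = 44 remainder 5

44 weeks 5 days


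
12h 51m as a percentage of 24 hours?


Total minutes: 12×60 + 51 = 771
Day = 24×60 = 1440 minutes
Fraction = 771/1440 ≈ 0.5354
As a percentage: 771/1440 × 100 ≈ 53.54%

0.5354 (53.54%)


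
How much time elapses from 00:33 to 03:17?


End time in minutes: 3×60 + 17 = 197
Start time in minutes: 0×60 + 33 = 33
Difference = 197 - 33 = 164 minutes
= 2 hours 44 minutes

2h 44m


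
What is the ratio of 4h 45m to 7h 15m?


19:29 (0.66)

Duration 1: 285 minutes
Duration 2: 435 minutes
Ratio = 285:435
GCD = 15
Simplified = 19:29
As a decimal: 19/29 ≈ 0.66


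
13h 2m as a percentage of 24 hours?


Total minutes: 13×60 + 2 = 782
Day = 24×60 = 1440 minutes
Fraction = 782/1440 ≈ 0.5431
As a percentage: 782/1440 × 100 ≈ 54.31%

0.5431 (54.31%)


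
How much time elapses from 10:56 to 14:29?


End time in minutes: 14×60 + 29 = 869
Start time in minutes: 10×60 + 56 = 656
Difference = 869 - 656 = 213 minutes
= 3 hours 33 minutes

3h 33m


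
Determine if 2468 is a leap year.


Yes

Rules: divisible by 4 AND (not by 100 OR by 400)
2468 ÷ 4 = 617 exactly → divisible by 4
2468 ÷ 100 = 24 remainder 68 → not divisible by 100
Divisible by 4 but not by 100 → leap year


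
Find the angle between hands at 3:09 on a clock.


40.5°

Hour hand = 3×30 + 9×0.5 = 94.5°
Minute hand = 9×6 = 54°
Difference = |94.5 - 54| = 40.5°


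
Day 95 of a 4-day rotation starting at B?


Shifts: A, B, C, D
Start: B (index 1)
Day 95: (1 + 95 - 1) mod 4
= 95 mod 4
= 3
Index 3 → shift D

Shift D


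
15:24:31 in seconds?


55471 seconds

Hours: 15 × 3600 = 54000
Minutes: 24 × 60 = 1440
Seconds: 31
Total = 54000 + 1440 + 31 = 55471


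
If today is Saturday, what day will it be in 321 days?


Friday

Start: Saturday (index 5)
(5 + 321) mod 7
= 326 mod 7
= 4
Index 4 → Friday


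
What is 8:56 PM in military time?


20:56

Input: 8:56 PM
PM: 8 + 12 = 20


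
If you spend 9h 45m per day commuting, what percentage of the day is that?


Time: 585 minutes
Day: 1440 minutes
Percentage = (585/1440) × 100 ≈ 40.6%

40.6%


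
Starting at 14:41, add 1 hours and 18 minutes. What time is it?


15:59

Start: 881 minutes from midnight
Add: 78 minutes
Total: 959 minutes
Hours: 959 ÷ 60 = 15 remainder 59


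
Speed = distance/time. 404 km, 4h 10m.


Distance: 404 km
Time: 4h 10m = 250 min = 250/60 = 25/6 hours
Speed = 404 ÷ (25/6) = 404 × 6 / 25 = 2424/25 ≈ 97.0 km/h

97.0 km/h


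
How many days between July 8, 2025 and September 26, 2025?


From July 8, 2025 to September 26, 2025
Rest of July 2025: 31 - 8 = 23
Full months: August 31
Days into September 2025: 26
Total = 23 + 31 + 26 = 80 days

80 days


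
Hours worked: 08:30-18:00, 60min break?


Total time = (18×60+0) - (8×60+30)
= 1080 - 510 = 570 min
Minus break: 570 - 60 = 510 min
= 8h 30m

8h 30m (510 minutes)


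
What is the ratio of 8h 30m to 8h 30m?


1:1 (1.00)

Duration 1: 510 minutes
Duration 2: 510 minutes
Ratio = 510:510
GCD = 510
Simplified = 1:1
As a decimal: 1/1 = 1.00


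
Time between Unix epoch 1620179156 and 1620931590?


752434 seconds (209.0 hours / 8.71 days)

Difference = 1620931590 - 1620179156 = 752434 seconds
In hours: 752434 / 3600 ≈ 209.0
In days: 752434 / 86400 ≈ 8.71


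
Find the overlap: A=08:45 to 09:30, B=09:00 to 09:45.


30 minutes

Meeting A: 525-570 (in minutes from midnight)
Meeting B: 540-585
Overlap start = max(525, 540) = 540
Overlap end = min(570, 585) = 570
Overlap = max(0, 570 - 540) = 30 min


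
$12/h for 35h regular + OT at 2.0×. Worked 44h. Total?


$636.00

Regular: 35h × $12 = $420.00
Overtime: 44 - 35 = 9h
OT pay: 9h × $12 × 2.0 = $216.00
Total = $420.00 + $216.00 = $636.00


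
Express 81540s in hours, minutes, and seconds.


22h 39m 0s

Hours: 81540 ÷ 3600 = 22 remainder 2340
Minutes: 2340 ÷ 60 = 39 remainder 0
Seconds: 0


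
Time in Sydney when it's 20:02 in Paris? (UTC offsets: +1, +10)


Time difference = UTC+10 - UTC+1 = +9 hours
New hour = (20 + 9) mod 24
= 29 mod 24 = 5
Minutes unchanged → 05:02; 29 ≥ 24 → next day

05:02 (next day)


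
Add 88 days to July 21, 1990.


October 17, 1990

Start: July 21, 1990
Add 88 days
July 21 → August 1: 31 - 21 + 1 = 11 days (88 - 11 = 77 left)
August 1 → September 1: 31 - 1 + 1 = 31 days (77 - 31 = 46 left)
September 1 → October 1: 30 - 1 + 1 = 30 days (46 - 30 = 16 left)
October 1 + 16 = October 17, 1990


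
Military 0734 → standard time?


7:34 AM

Hour: 7
7 < 12 → AM


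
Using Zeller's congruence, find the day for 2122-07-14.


Tuesday

Zeller's congruence:
q=14, m=7, k=22, j=21
h = (14 + ⌊13×8/5⌋ + 22 + ⌊22/4⌋ + ⌊21/4⌋ - 2×21) mod 7
= (14 + 20 + 22 + 5 + 5 - 42) mod 7
= 24 mod 7 = 3
h=3 → Tuesday


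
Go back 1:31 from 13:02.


Start: 782 minutes from midnight
Subtract: 91 minutes
Remaining: 782 - 91 = 691
Hours: 11, Minutes: 31

11:31


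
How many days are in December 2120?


Month: December (month 12)
December has 31 days

31 days


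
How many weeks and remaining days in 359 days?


51 weeks 2 days

Weeks: 359 ÷ 7 = 51 remainder 2


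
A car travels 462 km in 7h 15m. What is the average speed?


Distance: 462 km
Time: 7h 15m = 435 min = 435/60 = 29/4 hours
Speed = 462 ÷ (29/4) = 462 × 4 / 29 = 1848/29 ≈ 63.7 km/h

63.7 km/h


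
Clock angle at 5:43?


86.5°

Hour hand = 5×30 + 43×0.5 = 171.5°
Minute hand = 43×6 = 258°
Difference = |171.5 - 258| = 86.5°


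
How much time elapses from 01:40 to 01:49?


End time in minutes: 1×60 + 49 = 109
Start time in minutes: 1×60 + 40 = 100
Difference = 109 - 100 = 9 minutes
= 0 hours 9 minutes

0h 9m


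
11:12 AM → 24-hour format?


Input: 11:12 AM
AM hour stays: 11

11:12


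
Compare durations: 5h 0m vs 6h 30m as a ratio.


Duration 1: 300 minutes
Duration 2: 390 minutes
Ratio = 300:390
GCD = 30
Simplified = 10:13
As a decimal: 10/13 ≈ 0.77

10:13 (0.77)


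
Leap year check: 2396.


Yes

Rules: divisible by 4 AND (not by 100 OR by 400)
2396 ÷ 4 = 599 exactly → divisible by 4
2396 ÷ 100 = 23 remainder 96 → not divisible by 100
Divisible by 4 but not by 100 → leap year


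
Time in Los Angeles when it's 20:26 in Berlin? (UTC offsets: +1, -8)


Time difference = UTC-8 - UTC+1 = -9 hours
New hour = (20 -9) mod 24
= 11 mod 24 = 11
Minutes unchanged → 11:26

11:26


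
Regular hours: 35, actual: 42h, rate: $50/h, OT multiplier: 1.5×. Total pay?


$2275.00

Regular: 35h × $50 = $1750.00
Overtime: 42 - 35 = 7h
OT pay: 7h × $50 × 1.5 = $525.00
Total = $1750.00 + $525.00 = $2275.00


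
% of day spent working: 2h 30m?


10.4%

Time: 150 minutes
Day: 1440 minutes
Percentage = (150/1440) × 100 ≈ 10.4%


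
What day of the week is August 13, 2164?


Zeller's congruence:
q=13, m=8, k=64, j=21
h = (13 + ⌊13×9/5⌋ + 64 + ⌊64/4⌋ + ⌊21/4⌋ - 2×21) mod 7
= (13 + 23 + 64 + 16 + 5 - 42) mod 7
= 79 mod 7 = 2
h=2 → Monday

Monday


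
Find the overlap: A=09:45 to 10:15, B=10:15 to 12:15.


0 minutes

Meeting A: 585-615 (in minutes from midnight)
Meeting B: 615-735
Overlap start = max(585, 615) = 615
Overlap end = min(615, 735) = 615
Overlap = max(0, 615 - 615) = 0 min


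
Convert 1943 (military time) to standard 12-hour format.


7:43 PM

Hour: 19
19 - 12 = 7 → PM


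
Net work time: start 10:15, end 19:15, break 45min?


Total time = (19×60+15) - (10×60+15)
= 1155 - 615 = 540 min
Minus break: 540 - 45 = 495 min
= 8h 15m

8h 15m (495 minutes)


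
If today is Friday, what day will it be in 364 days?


Friday

Start: Friday (index 4)
(4 + 364) mod 7
= 368 mod 7
= 4
Index 4 → Friday


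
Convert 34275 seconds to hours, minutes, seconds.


Hours: 34275 ÷ 3600 = 9 remainder 1875
Minutes: 1875 ÷ 60 = 31 remainder 15
Seconds: 15

9h 31m 15s


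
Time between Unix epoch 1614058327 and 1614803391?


Difference = 1614803391 - 1614058327 = 745064 seconds
In hours: 745064 / 3600 ≈ 207.0
In days: 745064 / 86400 ≈ 8.62

745064 seconds (207.0 hours / 8.62 days)


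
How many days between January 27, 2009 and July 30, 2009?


184 days

From January 27, 2009 to July 30, 2009
Rest of January 2009: 31 - 27 = 4
Full months: February 2009 28, March 31, April 30, May 31, June 30
Days into July 2009: 30
Total = 4 + 28 + 31 + 30 + 31 + 30 + 30 = 184 days


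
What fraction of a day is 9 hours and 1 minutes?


0.3757 (37.57%)

Total minutes: 9×60 + 1 = 541
Day = 24×60 = 1440 minutes
Fraction = 541/1440 ≈ 0.3757
As a percentage: 541/1440 × 100 ≈ 37.57%


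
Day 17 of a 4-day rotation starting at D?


Shifts: A, B, C, D
Start: D (index 3)
Day 17: (3 + 17 - 1) mod 4
= 19 mod 4
= 3
Index 3 → shift D

Shift D


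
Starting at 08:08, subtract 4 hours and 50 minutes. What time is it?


03:18

Start: 488 minutes from midnight
Subtract: 290 minutes
Remaining: 488 - 290 = 198
Hours: 3, Minutes: 18


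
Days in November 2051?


30 days

Month: November (month 11)
November has 30 days


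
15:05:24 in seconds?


Hours: 15 × 3600 = 54000
Minutes: 5 × 60 = 300
Seconds: 24
Total = 54000 + 300 + 24 = 54324

54324 seconds


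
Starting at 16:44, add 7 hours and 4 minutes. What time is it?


23:48

Start: 1004 minutes from midnight
Add: 424 minutes
Total: 1428 minutes
Hours: 1428 ÷ 60 = 23 remainder 48


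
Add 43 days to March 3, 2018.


Start: March 3, 2018
Add 43 days
March 3 → April 1: 31 - 3 + 1 = 29 days (43 - 29 = 14 left)
April 1 + 14 = April 15, 2018

April 15, 2018


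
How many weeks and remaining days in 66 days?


Weeks: 66 ÷ 7 = 9 remainder 3

9 weeks 3 days


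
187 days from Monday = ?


Saturday

Start: Monday (index 0)
(0 + 187) mod 7
= 187 mod 7
= 5
Index 5 → Saturday


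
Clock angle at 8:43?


Hour hand = 8×30 + 43×0.5 = 261.5°
Minute hand = 43×6 = 258°
Difference = |261.5 - 258| = 3.5°

3.5°


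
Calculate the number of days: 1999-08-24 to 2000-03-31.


From August 24, 1999 to March 31, 2000
Rest of August 1999: 31 - 24 = 7
Full months: September 30, October 31, November 30, December 31, January 31, February 2000 29
Days into March 2000: 31
Total = 7 + 30 + 31 + 30 + 31 + 31 + 29 + 31 = 220 days

220 days


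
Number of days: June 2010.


30 days

Month: June (month 6)
June has 30 days


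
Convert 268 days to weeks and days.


38 weeks 2 days

Weeks: 268 ÷ 7 = 38 remainder 2


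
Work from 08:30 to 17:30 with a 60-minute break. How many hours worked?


Total time = (17×60+30) - (8×60+30)
= 1050 - 510 = 540 min
Minus break: 540 - 60 = 480 min
= 8h 0m

8h 0m (480 minutes)


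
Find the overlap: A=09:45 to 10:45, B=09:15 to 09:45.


0 minutes

Meeting A: 585-645 (in minutes from midnight)
Meeting B: 555-585
Overlap start = max(585, 555) = 585
Overlap end = min(645, 585) = 585
Overlap = max(0, 585 - 585) = 0 min


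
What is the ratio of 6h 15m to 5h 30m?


Duration 1: 375 minutes
Duration 2: 330 minutes
Ratio = 375:330
GCD = 15
Simplified = 25:22
As a decimal: 25/22 ≈ 1.14

25:22 (1.14)


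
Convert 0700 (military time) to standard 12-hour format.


7:00 AM

Hour: 7
7 < 12 → AM


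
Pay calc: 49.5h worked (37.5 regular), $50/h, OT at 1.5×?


Regular: 37.5h × $50 = $1875.00
Overtime: 49.5 - 37.5 = 12.0h
OT pay: 12.0h × $50 × 1.5 = $900.00
Total = $1875.00 + $900.00 = $2775.00

$2775.00


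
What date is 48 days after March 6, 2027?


April 23, 2027

Start: March 6, 2027
Add 48 days
March 6 → April 1: 31 - 6 + 1 = 26 days (48 - 26 = 22 left)
April 1 + 22 = April 23, 2027


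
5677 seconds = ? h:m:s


Hours: 5677 ÷ 3600 = 1 remainder 2077
Minutes: 2077 ÷ 60 = 34 remainder 37
Seconds: 37

1h 34m 37s


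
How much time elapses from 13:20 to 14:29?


1h 9m

End time in minutes: 14×60 + 29 = 869
Start time in minutes: 13×60 + 20 = 800
Difference = 869 - 800 = 69 minutes
= 1 hours 9 minutes


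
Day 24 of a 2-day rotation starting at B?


Shift A

Shifts: A, B
Start: B (index 1)
Day 24: (1 + 24 - 1) mod 2
= 24 mod 2
= 0
Index 0 → shift A


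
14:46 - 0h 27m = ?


Start: 886 minutes from midnight
Subtract: 27 minutes
Remaining: 886 - 27 = 859
Hours: 14, Minutes: 19

14:19


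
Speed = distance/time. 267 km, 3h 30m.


Distance: 267 km
Time: 3h 30m = 210 min = 210/60 = 7/2 hours
Speed = 267 ÷ (7/2) = 267 × 2 / 7 = 534/7 ≈ 76.3 km/h

76.3 km/h


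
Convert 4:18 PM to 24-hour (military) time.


16:18

Input: 4:18 PM
PM: 4 + 12 = 16


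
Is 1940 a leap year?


Rules: divisible by 4 AND (not by 100 OR by 400)
1940 ÷ 4 = 485 exactly → divisible by 4
1940 ÷ 100 = 19 remainder 40 → not divisible by 100
Divisible by 4 but not by 100 → leap year

Yes


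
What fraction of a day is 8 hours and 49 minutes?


Total minutes: 8×60 + 49 = 529
Day = 24×60 = 1440 minutes
Fraction = 529/1440 ≈ 0.3674
As a percentage: 529/1440 × 100 ≈ 36.74%

0.3674 (36.74%)


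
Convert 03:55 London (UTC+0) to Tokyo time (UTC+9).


Time difference = UTC+9 - UTC+0 = +9 hours
New hour = (3 + 9) mod 24
= 12 mod 24 = 12
Minutes unchanged → 12:55

12:55


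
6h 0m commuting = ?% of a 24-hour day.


Time: 360 minutes
Day: 1440 minutes
Percentage = (360/1440) × 100 = 25.0%

25.0%


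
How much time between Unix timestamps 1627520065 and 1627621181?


Difference = 1627621181 - 1627520065 = 101116 seconds
In hours: 101116 / 3600 ≈ 28.1
In days: 101116 / 86400 ≈ 1.17

101116 seconds (28.1 hours / 1.17 days)


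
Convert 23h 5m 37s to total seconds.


Hours: 23 × 3600 = 82800
Minutes: 5 × 60 = 300
Seconds: 37
Total = 82800 + 300 + 37 = 83137

83137 seconds


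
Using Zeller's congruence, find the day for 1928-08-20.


Zeller's congruence:
q=20, m=8, k=28, j=19
h = (20 + ⌊13×9/5⌋ + 28 + ⌊28/4⌋ + ⌊19/4⌋ - 2×19) mod 7
= (20 + 23 + 28 + 7 + 4 - 38) mod 7
= 44 mod 7 = 2
h=2 → Monday

Monday
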